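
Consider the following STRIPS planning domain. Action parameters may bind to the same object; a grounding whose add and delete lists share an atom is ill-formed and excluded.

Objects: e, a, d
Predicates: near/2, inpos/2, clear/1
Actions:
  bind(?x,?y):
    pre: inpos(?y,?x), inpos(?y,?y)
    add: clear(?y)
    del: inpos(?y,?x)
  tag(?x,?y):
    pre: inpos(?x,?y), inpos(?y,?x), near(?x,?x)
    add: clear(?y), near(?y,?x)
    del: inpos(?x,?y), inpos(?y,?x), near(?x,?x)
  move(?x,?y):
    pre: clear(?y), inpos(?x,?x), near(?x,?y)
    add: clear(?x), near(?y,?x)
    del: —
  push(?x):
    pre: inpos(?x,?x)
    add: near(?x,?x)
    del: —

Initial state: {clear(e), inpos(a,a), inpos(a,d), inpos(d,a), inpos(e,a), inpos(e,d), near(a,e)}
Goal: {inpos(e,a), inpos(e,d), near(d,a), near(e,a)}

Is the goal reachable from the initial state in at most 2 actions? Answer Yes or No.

1. move(a,e)  →  {clear(a), clear(e), inpos(a,a), inpos(a,d), inpos(d,a), inpos(e,a), inpos(e,d), near(a,e), near(e,a)}
2. push(a)  →  {clear(a), clear(e), inpos(a,a), inpos(a,d), inpos(d,a), inpos(e,a), inpos(e,d), near(a,a), near(a,e), near(e,a)}
3. tag(a,d)  →  {clear(a), clear(d), clear(e), inpos(a,a), inpos(e,a), inpos(e,d), near(a,e), near(d,a), near(e,a)}
optimal plan length = 3; 3 > 2

No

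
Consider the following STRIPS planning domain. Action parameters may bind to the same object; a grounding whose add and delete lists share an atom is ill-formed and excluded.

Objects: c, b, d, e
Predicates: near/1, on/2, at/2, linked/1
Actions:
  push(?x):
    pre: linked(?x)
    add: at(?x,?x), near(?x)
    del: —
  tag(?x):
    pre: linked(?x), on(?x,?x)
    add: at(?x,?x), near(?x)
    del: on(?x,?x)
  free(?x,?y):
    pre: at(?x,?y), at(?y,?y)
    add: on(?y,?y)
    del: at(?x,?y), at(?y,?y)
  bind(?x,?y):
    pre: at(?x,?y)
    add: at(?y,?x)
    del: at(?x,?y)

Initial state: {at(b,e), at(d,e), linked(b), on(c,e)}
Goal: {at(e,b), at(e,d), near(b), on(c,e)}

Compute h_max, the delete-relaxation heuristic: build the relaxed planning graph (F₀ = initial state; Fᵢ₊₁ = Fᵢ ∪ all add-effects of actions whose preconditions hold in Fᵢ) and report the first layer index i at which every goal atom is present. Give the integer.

1

F0 = init (4 atoms)
F1 = F0 ∪ {at(b,b), at(e,b), at(e,d), near(b)}  (8 atoms)
goal ⊆ F1  ⇒  h_max = 1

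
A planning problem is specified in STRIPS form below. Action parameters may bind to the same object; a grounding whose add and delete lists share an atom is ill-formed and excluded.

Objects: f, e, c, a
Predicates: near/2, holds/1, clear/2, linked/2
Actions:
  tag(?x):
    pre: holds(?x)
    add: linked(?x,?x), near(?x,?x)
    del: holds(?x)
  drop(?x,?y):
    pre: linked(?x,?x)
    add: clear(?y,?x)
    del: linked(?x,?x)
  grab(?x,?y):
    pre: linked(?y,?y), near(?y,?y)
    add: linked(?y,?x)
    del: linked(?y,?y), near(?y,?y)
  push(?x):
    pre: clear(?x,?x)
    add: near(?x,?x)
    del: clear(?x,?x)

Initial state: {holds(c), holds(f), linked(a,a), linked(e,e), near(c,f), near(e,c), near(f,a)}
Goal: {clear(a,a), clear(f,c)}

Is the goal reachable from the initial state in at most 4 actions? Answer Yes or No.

1. tag(c)  →  {holds(f), linked(a,a), linked(c,c), linked(e,e), near(c,c), near(c,f), near(e,c), near(f,a)}
2. drop(c,f)  →  {clear(f,c), holds(f), linked(a,a), linked(e,e), near(c,c), near(c,f), near(e,c), near(f,a)}
3. drop(a,a)  →  {clear(a,a), clear(f,c), holds(f), linked(e,e), near(c,c), near(c,f), near(e,c), near(f,a)}
optimal plan length = 3; 3 ≤ 4

Yes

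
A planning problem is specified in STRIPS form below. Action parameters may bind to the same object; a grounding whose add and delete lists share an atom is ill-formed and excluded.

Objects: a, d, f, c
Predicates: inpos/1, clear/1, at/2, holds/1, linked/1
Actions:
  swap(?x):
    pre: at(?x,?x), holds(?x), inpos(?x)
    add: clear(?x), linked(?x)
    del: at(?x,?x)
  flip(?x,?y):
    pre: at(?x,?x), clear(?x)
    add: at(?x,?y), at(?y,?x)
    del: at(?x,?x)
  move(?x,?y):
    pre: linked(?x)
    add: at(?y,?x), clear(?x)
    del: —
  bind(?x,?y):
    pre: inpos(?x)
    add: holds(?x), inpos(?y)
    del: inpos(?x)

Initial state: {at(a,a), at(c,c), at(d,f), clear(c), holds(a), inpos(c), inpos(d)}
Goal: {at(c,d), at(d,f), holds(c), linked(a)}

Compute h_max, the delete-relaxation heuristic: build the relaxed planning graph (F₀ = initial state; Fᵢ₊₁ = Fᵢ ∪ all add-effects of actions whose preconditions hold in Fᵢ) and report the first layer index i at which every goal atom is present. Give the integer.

2

F0 = init (7 atoms)
F1 = F0 ∪ {at(a,c), at(c,a), at(c,d), at(c,f), at(d,c), at(f,c), holds(c), holds(d), inpos(a), inpos(f)}  (17 atoms)
F2 = F1 ∪ {clear(a), holds(f), linked(a), linked(c)}  (21 atoms)
goal ⊆ F2  ⇒  h_max = 2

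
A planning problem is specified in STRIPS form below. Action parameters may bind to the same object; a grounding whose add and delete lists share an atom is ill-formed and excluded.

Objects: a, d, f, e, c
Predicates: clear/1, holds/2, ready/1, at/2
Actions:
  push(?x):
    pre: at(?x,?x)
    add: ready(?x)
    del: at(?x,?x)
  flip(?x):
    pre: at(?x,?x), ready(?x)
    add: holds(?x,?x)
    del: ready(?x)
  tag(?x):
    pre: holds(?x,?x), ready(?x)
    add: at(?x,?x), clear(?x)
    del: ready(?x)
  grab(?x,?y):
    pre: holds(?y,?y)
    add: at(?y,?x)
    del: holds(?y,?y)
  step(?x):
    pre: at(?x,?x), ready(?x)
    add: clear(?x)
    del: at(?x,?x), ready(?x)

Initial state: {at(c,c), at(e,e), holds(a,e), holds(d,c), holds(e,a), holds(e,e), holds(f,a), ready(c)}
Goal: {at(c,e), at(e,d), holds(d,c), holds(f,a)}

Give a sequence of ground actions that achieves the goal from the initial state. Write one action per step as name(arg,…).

1. flip(c)  →  {at(c,c), at(e,e), holds(a,e), holds(c,c), holds(d,c), holds(e,a), holds(e,e), holds(f,a)}
2. grab(d,e)  →  {at(c,c), at(e,d), at(e,e), holds(a,e), holds(c,c), holds(d,c), holds(e,a), holds(f,a)}
3. grab(e,c)  →  {at(c,c), at(c,e), at(e,d), at(e,e), holds(a,e), holds(d,c), holds(e,a), holds(f,a)}

flip(c); grab(d,e); grab(e,c)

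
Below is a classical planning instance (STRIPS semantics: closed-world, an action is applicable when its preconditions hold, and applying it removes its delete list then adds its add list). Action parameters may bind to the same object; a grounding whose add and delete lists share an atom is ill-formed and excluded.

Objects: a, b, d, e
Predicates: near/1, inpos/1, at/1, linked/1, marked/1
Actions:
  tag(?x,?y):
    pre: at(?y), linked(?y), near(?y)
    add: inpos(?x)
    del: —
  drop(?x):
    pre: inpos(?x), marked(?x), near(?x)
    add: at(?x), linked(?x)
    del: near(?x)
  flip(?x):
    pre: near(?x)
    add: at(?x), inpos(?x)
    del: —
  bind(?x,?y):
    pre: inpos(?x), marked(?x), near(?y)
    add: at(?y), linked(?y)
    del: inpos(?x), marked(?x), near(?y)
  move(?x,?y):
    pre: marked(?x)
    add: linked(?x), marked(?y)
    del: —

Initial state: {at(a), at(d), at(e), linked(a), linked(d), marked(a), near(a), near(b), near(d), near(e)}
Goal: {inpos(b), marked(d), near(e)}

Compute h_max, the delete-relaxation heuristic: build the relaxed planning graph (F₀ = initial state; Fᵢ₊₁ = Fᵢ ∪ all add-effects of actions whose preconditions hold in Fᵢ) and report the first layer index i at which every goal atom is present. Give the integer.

F0 = init (10 atoms)
F1 = F0 ∪ {at(b), inpos(a), inpos(b), inpos(d), inpos(e), marked(b), marked(d), marked(e)}  (18 atoms)
goal ⊆ F1  ⇒  h_max = 1

1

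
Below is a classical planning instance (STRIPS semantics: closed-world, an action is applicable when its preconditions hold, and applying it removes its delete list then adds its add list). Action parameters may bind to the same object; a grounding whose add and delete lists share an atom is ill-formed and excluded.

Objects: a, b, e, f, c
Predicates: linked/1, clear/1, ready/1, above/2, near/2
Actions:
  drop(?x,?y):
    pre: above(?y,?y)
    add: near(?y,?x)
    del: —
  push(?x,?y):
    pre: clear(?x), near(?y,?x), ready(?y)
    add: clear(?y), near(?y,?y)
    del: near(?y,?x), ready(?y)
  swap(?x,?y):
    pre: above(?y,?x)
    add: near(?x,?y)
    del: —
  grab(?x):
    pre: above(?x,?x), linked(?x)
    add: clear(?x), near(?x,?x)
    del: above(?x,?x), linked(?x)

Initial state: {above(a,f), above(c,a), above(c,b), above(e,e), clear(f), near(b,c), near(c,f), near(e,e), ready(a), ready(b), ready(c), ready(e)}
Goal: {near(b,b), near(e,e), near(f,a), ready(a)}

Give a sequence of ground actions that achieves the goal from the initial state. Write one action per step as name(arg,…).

1. push(f,c)  →  {above(a,f), above(c,a), above(c,b), above(e,e), clear(c), clear(f), near(b,c), near(c,c), near(e,e), ready(a), ready(b), ready(e)}
2. push(c,b)  →  {above(a,f), above(c,a), above(c,b), above(e,e), clear(b), clear(c), clear(f), near(b,b), near(c,c), near(e,e), ready(a), ready(e)}
3. swap(f,a)  →  {above(a,f), above(c,a), above(c,b), above(e,e), clear(b), clear(c), clear(f), near(b,b), near(c,c), near(e,e), near(f,a), ready(a), ready(e)}

push(f,c); push(c,b); swap(f,a)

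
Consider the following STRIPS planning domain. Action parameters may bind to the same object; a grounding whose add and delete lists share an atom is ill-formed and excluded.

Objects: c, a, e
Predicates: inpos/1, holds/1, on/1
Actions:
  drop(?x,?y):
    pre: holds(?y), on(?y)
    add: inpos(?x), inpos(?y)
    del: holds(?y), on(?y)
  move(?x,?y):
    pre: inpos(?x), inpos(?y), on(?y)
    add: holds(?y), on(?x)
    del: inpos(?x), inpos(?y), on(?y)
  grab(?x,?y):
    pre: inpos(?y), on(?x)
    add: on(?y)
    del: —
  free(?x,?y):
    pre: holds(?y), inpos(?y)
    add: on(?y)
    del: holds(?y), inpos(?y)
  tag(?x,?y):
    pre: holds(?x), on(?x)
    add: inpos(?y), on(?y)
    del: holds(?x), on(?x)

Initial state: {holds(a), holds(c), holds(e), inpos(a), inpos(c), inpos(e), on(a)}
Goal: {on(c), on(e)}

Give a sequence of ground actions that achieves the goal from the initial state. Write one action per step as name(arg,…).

move(c,a); grab(c,e)

1. move(c,a)  →  {holds(a), holds(c), holds(e), inpos(e), on(c)}
2. grab(c,e)  →  {holds(a), holds(c), holds(e), inpos(e), on(c), on(e)}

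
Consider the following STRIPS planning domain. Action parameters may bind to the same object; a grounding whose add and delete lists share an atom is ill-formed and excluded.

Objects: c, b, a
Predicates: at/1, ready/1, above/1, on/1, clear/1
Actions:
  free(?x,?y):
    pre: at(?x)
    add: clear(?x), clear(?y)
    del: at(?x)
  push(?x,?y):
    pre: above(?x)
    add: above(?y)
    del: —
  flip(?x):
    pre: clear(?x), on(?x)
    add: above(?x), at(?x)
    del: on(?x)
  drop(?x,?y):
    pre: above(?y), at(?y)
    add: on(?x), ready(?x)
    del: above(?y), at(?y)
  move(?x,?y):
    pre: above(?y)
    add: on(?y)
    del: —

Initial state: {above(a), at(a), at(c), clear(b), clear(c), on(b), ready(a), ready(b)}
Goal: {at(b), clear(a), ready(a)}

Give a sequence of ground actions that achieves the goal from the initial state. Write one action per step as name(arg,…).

1. free(c,a)  →  {above(a), at(a), clear(a), clear(b), clear(c), on(b), ready(a), ready(b)}
2. flip(b)  →  {above(a), above(b), at(a), at(b), clear(a), clear(b), clear(c), ready(a), ready(b)}

free(c,a); flip(b)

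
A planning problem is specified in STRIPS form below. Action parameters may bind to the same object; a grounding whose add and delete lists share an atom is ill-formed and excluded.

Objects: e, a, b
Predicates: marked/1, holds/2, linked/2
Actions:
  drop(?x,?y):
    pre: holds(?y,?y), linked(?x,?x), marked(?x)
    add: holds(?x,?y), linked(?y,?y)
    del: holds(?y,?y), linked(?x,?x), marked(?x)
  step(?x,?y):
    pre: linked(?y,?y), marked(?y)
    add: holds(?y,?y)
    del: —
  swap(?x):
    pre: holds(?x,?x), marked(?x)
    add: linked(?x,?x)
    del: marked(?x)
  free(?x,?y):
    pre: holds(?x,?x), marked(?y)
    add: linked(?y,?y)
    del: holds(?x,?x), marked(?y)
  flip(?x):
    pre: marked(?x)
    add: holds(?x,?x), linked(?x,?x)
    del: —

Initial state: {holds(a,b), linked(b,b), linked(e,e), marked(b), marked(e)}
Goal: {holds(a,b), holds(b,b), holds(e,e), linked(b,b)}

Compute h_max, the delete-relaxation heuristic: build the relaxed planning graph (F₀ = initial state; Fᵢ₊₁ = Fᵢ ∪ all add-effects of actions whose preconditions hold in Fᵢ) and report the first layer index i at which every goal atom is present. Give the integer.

1

F0 = init (5 atoms)
F1 = F0 ∪ {holds(b,b), holds(e,e)}  (7 atoms)
goal ⊆ F1  ⇒  h_max = 1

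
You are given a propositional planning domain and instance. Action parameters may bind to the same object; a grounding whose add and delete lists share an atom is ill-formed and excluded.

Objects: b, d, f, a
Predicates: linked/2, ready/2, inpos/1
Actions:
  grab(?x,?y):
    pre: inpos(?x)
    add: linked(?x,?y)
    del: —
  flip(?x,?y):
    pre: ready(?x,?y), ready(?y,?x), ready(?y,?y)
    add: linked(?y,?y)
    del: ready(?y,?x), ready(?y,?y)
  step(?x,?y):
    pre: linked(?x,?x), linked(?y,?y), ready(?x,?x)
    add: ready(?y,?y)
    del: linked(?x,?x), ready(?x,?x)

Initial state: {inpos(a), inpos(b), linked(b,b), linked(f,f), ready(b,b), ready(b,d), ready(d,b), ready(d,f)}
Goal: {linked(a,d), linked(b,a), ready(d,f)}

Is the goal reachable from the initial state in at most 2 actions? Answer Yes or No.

1. grab(b,a)  →  {inpos(a), inpos(b), linked(b,a), linked(b,b), linked(f,f), ready(b,b), ready(b,d), ready(d,b), ready(d,f)}
2. grab(a,d)  →  {inpos(a), inpos(b), linked(a,d), linked(b,a), linked(b,b), linked(f,f), ready(b,b), ready(b,d), ready(d,b), ready(d,f)}
optimal plan length = 2; 2 ≤ 2

Yes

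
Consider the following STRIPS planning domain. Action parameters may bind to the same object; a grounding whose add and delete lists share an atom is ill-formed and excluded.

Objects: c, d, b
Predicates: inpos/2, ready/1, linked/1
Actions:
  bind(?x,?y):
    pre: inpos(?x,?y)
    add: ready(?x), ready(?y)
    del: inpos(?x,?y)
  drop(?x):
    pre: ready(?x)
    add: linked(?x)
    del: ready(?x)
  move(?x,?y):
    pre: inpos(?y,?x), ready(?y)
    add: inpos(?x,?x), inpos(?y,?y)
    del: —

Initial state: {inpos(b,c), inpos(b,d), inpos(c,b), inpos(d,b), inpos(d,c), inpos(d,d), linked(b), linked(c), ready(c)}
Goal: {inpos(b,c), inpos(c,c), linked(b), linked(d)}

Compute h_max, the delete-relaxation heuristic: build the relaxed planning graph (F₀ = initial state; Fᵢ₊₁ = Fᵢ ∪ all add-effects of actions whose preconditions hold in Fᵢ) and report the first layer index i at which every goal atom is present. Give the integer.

2

F0 = init (9 atoms)
F1 = F0 ∪ {inpos(b,b), inpos(c,c), ready(b), ready(d)}  (13 atoms)
F2 = F1 ∪ {linked(d)}  (14 atoms)
goal ⊆ F2  ⇒  h_max = 2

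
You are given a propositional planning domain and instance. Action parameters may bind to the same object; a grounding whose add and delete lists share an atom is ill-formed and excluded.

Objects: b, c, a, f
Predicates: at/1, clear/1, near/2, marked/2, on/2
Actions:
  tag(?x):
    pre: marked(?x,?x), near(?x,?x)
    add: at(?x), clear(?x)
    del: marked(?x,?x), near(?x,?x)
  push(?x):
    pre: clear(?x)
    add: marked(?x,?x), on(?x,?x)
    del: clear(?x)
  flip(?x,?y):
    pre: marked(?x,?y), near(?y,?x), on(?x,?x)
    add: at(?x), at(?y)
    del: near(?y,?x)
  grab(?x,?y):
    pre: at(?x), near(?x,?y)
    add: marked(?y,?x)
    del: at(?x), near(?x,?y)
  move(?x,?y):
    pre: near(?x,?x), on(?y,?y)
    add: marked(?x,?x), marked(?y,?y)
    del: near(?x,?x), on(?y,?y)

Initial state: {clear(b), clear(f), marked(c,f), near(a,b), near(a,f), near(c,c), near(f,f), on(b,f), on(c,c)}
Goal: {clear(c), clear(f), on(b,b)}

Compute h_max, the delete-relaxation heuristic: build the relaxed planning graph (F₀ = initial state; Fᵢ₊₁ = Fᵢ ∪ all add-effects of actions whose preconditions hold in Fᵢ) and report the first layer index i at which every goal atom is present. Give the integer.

F0 = init (9 atoms)
F1 = F0 ∪ {marked(b,b), marked(c,c), marked(f,f), on(b,b), on(f,f)}  (14 atoms)
F2 = F1 ∪ {at(c), at(f), clear(c)}  (17 atoms)
goal ⊆ F2  ⇒  h_max = 2

2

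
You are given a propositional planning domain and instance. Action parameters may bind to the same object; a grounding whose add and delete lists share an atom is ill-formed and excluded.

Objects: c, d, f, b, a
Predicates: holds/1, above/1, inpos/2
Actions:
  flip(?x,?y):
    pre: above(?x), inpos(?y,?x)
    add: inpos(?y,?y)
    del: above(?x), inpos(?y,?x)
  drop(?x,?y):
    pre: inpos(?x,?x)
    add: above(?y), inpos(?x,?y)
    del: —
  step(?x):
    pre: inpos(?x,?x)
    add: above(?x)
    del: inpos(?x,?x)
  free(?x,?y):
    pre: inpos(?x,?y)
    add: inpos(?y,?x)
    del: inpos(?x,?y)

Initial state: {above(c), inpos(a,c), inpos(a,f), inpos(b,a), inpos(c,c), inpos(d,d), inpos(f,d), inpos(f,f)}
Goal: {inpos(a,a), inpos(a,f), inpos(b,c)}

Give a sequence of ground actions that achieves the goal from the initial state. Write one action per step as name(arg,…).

1. flip(c,a)  →  {inpos(a,a), inpos(a,f), inpos(b,a), inpos(c,c), inpos(d,d), inpos(f,d), inpos(f,f)}
2. drop(c,b)  →  {above(b), inpos(a,a), inpos(a,f), inpos(b,a), inpos(c,b), inpos(c,c), inpos(d,d), inpos(f,d), inpos(f,f)}
3. free(c,b)  →  {above(b), inpos(a,a), inpos(a,f), inpos(b,a), inpos(b,c), inpos(c,c), inpos(d,d), inpos(f,d), inpos(f,f)}

flip(c,a); drop(c,b); free(c,b)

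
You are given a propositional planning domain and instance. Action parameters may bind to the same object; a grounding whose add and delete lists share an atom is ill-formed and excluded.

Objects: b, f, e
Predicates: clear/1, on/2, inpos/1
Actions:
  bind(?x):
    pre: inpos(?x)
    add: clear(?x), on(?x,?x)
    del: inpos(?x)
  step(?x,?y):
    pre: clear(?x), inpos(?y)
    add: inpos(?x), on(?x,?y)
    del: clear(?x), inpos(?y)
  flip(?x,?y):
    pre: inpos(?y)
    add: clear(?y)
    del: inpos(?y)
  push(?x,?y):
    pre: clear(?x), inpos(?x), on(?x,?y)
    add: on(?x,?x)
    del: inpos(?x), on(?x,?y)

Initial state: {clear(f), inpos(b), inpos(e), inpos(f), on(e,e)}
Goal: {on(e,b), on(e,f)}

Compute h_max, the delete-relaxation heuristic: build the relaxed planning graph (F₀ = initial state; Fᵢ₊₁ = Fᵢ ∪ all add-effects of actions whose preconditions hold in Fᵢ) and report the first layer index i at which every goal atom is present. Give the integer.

2

F0 = init (5 atoms)
F1 = F0 ∪ {clear(b), clear(e), on(b,b), on(f,b), on(f,e), on(f,f)}  (11 atoms)
F2 = F1 ∪ {on(b,e), on(b,f), on(e,b), on(e,f)}  (15 atoms)
goal ⊆ F2  ⇒  h_max = 2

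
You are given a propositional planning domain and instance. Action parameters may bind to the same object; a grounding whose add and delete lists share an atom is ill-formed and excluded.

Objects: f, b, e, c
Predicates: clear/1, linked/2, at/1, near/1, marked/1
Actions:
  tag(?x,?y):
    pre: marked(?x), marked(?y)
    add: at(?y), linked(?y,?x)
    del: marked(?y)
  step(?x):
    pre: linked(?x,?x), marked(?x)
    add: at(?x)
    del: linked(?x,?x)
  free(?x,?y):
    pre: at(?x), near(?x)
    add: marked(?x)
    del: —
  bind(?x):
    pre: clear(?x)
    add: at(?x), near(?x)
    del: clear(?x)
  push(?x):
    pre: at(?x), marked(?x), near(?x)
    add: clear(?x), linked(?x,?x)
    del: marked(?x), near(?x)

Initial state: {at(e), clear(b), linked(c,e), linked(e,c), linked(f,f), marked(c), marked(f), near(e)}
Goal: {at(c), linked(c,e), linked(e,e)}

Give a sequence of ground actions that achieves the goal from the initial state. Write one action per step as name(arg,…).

tag(f,c); free(e,f); tag(e,e)

1. tag(f,c)  →  {at(c), at(e), clear(b), linked(c,e), linked(c,f), linked(e,c), linked(f,f), marked(f), near(e)}
2. free(e,f)  →  {at(c), at(e), clear(b), linked(c,e), linked(c,f), linked(e,c), linked(f,f), marked(e), marked(f), near(e)}
3. tag(e,e)  →  {at(c), at(e), clear(b), linked(c,e), linked(c,f), linked(e,c), linked(e,e), linked(f,f), marked(f), near(e)}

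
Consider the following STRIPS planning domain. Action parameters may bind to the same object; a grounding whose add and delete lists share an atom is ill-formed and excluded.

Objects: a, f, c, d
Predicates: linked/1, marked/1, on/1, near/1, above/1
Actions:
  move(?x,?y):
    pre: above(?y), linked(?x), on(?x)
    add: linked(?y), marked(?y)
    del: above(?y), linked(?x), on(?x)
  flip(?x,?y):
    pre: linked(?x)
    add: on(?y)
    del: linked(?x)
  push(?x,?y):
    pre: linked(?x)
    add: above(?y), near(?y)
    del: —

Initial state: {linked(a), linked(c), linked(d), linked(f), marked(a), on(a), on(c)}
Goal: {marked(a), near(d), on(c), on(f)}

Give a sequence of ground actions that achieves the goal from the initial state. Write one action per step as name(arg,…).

flip(a,f); push(f,d)

1. flip(a,f)  →  {linked(c), linked(d), linked(f), marked(a), on(a), on(c), on(f)}
2. push(f,d)  →  {above(d), linked(c), linked(d), linked(f), marked(a), near(d), on(a), on(c), on(f)}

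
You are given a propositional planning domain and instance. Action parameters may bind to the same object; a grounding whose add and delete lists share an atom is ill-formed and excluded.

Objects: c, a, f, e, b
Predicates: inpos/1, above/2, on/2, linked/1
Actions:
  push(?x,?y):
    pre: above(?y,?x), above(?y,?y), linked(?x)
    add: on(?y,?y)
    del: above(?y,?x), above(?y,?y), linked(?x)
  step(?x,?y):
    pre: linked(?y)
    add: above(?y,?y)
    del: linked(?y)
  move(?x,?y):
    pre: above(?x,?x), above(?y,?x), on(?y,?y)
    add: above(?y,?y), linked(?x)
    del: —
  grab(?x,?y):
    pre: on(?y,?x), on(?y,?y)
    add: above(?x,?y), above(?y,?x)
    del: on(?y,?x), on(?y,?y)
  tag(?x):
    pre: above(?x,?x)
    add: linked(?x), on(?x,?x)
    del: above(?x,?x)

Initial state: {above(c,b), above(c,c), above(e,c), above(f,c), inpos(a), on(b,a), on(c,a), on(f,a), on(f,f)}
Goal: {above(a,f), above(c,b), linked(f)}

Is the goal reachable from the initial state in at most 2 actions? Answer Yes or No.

1. move(c,f)  →  {above(c,b), above(c,c), above(e,c), above(f,c), above(f,f), inpos(a), linked(c), on(b,a), on(c,a), on(f,a), on(f,f)}
2. move(f,f)  →  {above(c,b), above(c,c), above(e,c), above(f,c), above(f,f), inpos(a), linked(c), linked(f), on(b,a), on(c,a), on(f,a), on(f,f)}
3. grab(a,f)  →  {above(a,f), above(c,b), above(c,c), above(e,c), above(f,a), above(f,c), above(f,f), inpos(a), linked(c), linked(f), on(b,a), on(c,a)}
optimal plan length = 3; 3 > 2

No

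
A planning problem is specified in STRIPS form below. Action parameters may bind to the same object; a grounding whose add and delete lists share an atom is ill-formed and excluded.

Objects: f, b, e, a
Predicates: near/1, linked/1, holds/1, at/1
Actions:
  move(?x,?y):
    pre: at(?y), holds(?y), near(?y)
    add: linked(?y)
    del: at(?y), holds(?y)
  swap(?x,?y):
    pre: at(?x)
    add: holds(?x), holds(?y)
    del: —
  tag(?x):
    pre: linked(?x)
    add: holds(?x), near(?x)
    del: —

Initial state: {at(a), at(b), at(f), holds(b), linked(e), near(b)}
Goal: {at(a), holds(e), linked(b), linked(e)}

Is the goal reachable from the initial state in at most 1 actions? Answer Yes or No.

1. move(f,b)  →  {at(a), at(f), linked(b), linked(e), near(b)}
2. swap(f,e)  →  {at(a), at(f), holds(e), holds(f), linked(b), linked(e), near(b)}
optimal plan length = 2; 2 > 1

No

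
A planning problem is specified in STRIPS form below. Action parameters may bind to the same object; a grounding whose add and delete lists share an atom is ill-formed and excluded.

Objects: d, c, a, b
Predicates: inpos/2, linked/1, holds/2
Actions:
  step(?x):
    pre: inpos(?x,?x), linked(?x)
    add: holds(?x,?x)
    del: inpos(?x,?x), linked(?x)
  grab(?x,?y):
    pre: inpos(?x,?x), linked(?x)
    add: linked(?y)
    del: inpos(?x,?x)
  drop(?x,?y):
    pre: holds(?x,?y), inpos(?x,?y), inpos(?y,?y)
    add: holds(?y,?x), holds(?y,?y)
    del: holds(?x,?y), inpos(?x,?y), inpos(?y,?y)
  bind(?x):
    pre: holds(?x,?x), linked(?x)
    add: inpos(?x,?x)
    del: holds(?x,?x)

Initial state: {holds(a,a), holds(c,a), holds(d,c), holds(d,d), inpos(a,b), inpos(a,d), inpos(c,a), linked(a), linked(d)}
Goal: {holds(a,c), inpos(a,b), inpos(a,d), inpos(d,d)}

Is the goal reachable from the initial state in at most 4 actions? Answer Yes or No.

Yes

1. bind(d)  →  {holds(a,a), holds(c,a), holds(d,c), inpos(a,b), inpos(a,d), inpos(c,a), inpos(d,d), linked(a), linked(d)}
2. bind(a)  →  {holds(c,a), holds(d,c), inpos(a,a), inpos(a,b), inpos(a,d), inpos(c,a), inpos(d,d), linked(a), linked(d)}
3. drop(c,a)  →  {holds(a,a), holds(a,c), holds(d,c), inpos(a,b), inpos(a,d), inpos(d,d), linked(a), linked(d)}
optimal plan length = 3; 3 ≤ 4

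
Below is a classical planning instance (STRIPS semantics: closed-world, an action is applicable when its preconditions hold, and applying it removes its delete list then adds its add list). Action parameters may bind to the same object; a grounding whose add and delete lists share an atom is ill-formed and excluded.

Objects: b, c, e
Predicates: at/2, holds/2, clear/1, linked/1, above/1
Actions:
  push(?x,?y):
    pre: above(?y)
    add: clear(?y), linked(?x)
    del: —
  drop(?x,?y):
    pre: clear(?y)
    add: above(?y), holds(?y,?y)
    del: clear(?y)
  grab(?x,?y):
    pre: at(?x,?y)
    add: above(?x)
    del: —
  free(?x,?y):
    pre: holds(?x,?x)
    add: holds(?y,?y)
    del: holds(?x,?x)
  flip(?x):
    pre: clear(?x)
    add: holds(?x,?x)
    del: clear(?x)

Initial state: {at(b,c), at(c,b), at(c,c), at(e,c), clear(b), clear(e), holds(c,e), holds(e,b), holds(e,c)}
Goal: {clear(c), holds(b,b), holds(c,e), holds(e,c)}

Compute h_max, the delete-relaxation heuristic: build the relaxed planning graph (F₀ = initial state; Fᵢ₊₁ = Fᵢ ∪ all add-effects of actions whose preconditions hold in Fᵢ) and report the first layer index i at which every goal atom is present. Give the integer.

F0 = init (9 atoms)
F1 = F0 ∪ {above(b), above(c), above(e), holds(b,b), holds(e,e)}  (14 atoms)
F2 = F1 ∪ {clear(c), holds(c,c), linked(b), linked(c), linked(e)}  (19 atoms)
goal ⊆ F2  ⇒  h_max = 2

2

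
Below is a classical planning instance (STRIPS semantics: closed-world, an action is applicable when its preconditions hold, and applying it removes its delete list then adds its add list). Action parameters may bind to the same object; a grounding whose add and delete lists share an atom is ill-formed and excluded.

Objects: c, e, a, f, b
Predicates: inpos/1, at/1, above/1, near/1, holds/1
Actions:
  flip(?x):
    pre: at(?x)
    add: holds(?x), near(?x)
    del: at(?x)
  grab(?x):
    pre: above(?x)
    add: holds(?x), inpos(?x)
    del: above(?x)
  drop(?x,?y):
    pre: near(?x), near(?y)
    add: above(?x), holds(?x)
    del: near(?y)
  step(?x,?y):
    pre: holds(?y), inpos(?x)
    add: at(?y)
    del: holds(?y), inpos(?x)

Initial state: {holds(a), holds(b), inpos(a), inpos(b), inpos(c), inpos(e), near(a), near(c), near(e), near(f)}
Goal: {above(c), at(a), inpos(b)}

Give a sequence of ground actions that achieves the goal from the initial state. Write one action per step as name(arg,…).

drop(c,c); step(c,a)

1. drop(c,c)  →  {above(c), holds(a), holds(b), holds(c), inpos(a), inpos(b), inpos(c), inpos(e), near(a), near(e), near(f)}
2. step(c,a)  →  {above(c), at(a), holds(b), holds(c), inpos(a), inpos(b), inpos(e), near(a), near(e), near(f)}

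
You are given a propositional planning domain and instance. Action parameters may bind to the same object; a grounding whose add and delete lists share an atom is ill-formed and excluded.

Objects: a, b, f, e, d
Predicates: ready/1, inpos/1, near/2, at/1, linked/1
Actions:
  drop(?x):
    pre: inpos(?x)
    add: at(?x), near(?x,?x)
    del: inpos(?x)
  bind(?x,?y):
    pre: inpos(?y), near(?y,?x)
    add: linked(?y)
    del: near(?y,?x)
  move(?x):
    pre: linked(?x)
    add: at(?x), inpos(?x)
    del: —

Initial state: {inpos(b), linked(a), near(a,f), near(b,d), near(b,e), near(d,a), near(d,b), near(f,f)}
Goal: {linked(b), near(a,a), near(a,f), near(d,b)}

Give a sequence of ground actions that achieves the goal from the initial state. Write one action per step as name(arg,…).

1. bind(e,b)  →  {inpos(b), linked(a), linked(b), near(a,f), near(b,d), near(d,a), near(d,b), near(f,f)}
2. move(a)  →  {at(a), inpos(a), inpos(b), linked(a), linked(b), near(a,f), near(b,d), near(d,a), near(d,b), near(f,f)}
3. drop(a)  →  {at(a), inpos(b), linked(a), linked(b), near(a,a), near(a,f), near(b,d), near(d,a), near(d,b), near(f,f)}

bind(e,b); move(a); drop(a)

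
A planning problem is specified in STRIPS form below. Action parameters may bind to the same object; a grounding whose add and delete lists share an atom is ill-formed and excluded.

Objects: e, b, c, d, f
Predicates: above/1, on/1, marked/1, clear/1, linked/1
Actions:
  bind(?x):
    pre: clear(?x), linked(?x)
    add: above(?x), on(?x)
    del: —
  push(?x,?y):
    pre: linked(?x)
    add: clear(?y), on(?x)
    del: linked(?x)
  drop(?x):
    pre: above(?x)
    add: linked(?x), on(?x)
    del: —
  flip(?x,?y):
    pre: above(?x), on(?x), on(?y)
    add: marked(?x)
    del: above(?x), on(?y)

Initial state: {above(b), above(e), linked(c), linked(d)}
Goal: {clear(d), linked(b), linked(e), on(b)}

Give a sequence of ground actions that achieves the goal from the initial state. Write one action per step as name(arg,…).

push(c,d); drop(e); drop(b)

1. push(c,d)  →  {above(b), above(e), clear(d), linked(d), on(c)}
2. drop(e)  →  {above(b), above(e), clear(d), linked(d), linked(e), on(c), on(e)}
3. drop(b)  →  {above(b), above(e), clear(d), linked(b), linked(d), linked(e), on(b), on(c), on(e)}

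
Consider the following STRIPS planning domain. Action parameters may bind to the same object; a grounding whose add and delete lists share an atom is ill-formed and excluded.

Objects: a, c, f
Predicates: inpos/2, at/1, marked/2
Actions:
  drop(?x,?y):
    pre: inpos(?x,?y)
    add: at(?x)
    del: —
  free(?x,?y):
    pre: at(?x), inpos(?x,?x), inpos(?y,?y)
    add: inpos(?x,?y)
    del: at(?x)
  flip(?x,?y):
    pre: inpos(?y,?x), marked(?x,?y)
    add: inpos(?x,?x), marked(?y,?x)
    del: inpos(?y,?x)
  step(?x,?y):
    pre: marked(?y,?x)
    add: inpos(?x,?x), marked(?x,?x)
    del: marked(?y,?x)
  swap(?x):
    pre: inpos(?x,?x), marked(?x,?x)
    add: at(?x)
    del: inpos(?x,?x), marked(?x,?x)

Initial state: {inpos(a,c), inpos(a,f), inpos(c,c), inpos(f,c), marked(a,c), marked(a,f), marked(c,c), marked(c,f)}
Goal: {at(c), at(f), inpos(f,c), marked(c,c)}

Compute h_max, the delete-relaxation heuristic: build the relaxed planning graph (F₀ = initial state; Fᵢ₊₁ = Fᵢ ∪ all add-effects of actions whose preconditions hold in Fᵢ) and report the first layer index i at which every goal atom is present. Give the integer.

1

F0 = init (8 atoms)
F1 = F0 ∪ {at(a), at(c), at(f), inpos(f,f), marked(f,c), marked(f,f)}  (14 atoms)
goal ⊆ F1  ⇒  h_max = 1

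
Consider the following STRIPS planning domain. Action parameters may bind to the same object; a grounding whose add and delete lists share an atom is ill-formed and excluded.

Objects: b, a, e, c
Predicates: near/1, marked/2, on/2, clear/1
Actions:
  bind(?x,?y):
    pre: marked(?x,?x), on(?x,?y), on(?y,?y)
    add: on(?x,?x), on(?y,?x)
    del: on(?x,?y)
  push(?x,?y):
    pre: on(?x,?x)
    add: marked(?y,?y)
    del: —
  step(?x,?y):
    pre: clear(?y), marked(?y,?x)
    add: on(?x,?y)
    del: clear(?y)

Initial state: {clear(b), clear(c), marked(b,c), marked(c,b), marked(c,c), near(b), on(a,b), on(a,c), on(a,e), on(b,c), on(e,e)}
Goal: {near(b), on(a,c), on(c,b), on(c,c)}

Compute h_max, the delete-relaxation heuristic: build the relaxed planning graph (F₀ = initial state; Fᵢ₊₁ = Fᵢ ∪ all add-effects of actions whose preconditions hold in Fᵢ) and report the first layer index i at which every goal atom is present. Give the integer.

F0 = init (11 atoms)
F1 = F0 ∪ {marked(a,a), marked(b,b), marked(e,e), on(c,b), on(c,c)}  (16 atoms)
goal ⊆ F1  ⇒  h_max = 1

1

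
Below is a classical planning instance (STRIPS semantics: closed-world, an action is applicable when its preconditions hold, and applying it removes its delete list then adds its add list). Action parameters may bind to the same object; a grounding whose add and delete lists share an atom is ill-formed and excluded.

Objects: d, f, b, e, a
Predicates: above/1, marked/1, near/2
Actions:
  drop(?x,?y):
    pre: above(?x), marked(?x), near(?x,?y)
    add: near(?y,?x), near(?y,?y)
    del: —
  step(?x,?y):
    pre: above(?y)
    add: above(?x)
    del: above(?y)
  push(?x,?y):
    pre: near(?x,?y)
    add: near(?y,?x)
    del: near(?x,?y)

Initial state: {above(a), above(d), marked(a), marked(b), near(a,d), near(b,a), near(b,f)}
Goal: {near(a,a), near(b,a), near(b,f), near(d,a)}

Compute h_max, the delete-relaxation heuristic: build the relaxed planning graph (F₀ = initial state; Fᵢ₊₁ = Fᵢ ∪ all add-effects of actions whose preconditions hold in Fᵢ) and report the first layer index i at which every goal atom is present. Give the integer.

F0 = init (7 atoms)
F1 = F0 ∪ {above(b), above(e), above(f), near(a,b), near(d,a), near(d,d), near(f,b)}  (14 atoms)
F2 = F1 ∪ {near(a,a), near(b,b), near(f,f)}  (17 atoms)
goal ⊆ F2  ⇒  h_max = 2

2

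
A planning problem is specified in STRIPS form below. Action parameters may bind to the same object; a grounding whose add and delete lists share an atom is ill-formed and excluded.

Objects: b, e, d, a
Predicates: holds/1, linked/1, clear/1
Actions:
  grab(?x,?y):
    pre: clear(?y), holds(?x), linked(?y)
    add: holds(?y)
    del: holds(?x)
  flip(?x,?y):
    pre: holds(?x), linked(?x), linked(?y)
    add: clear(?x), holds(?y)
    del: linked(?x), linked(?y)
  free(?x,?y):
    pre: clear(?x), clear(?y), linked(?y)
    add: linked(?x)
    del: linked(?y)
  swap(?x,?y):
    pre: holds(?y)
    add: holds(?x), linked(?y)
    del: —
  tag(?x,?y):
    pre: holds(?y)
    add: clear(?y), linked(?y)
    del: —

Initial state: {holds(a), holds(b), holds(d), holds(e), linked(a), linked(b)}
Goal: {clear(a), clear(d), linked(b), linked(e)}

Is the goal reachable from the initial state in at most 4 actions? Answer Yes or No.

Yes

1. flip(a,a)  →  {clear(a), holds(a), holds(b), holds(d), holds(e), linked(b)}
2. swap(b,e)  →  {clear(a), holds(a), holds(b), holds(d), holds(e), linked(b), linked(e)}
3. tag(b,d)  →  {clear(a), clear(d), holds(a), holds(b), holds(d), holds(e), linked(b), linked(d), linked(e)}
optimal plan length = 3; 3 ≤ 4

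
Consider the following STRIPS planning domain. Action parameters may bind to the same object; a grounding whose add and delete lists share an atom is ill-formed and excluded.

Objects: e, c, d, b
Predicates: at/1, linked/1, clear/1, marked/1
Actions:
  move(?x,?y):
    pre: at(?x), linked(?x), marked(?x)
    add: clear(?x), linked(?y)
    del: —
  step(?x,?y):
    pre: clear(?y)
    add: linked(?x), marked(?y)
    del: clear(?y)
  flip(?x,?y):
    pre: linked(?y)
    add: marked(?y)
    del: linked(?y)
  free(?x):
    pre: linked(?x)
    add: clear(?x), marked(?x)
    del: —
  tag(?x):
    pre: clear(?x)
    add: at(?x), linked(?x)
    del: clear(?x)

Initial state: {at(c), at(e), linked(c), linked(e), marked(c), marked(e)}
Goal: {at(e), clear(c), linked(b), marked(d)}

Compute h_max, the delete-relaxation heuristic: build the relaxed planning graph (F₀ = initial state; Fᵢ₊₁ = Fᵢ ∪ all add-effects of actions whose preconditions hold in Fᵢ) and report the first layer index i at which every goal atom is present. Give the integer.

F0 = init (6 atoms)
F1 = F0 ∪ {clear(c), clear(e), linked(b), linked(d)}  (10 atoms)
F2 = F1 ∪ {clear(b), clear(d), marked(b), marked(d)}  (14 atoms)
goal ⊆ F2  ⇒  h_max = 2

2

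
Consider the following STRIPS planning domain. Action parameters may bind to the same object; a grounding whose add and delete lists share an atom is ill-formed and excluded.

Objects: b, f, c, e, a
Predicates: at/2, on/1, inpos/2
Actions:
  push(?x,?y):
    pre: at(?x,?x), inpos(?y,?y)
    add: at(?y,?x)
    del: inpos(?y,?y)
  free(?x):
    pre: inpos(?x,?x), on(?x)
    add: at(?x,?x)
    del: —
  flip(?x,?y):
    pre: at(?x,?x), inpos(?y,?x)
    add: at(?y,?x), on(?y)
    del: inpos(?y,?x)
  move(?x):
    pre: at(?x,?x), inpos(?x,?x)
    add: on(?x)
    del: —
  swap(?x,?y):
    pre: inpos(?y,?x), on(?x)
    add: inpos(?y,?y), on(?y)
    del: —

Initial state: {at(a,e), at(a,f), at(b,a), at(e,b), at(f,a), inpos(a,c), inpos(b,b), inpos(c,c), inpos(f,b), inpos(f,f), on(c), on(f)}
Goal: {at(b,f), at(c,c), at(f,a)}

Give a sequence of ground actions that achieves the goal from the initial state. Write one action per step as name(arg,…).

1. free(f)  →  {at(a,e), at(a,f), at(b,a), at(e,b), at(f,a), at(f,f), inpos(a,c), inpos(b,b), inpos(c,c), inpos(f,b), inpos(f,f), on(c), on(f)}
2. push(f,b)  →  {at(a,e), at(a,f), at(b,a), at(b,f), at(e,b), at(f,a), at(f,f), inpos(a,c), inpos(c,c), inpos(f,b), inpos(f,f), on(c), on(f)}
3. free(c)  →  {at(a,e), at(a,f), at(b,a), at(b,f), at(c,c), at(e,b), at(f,a), at(f,f), inpos(a,c), inpos(c,c), inpos(f,b), inpos(f,f), on(c), on(f)}

free(f); push(f,b); free(c)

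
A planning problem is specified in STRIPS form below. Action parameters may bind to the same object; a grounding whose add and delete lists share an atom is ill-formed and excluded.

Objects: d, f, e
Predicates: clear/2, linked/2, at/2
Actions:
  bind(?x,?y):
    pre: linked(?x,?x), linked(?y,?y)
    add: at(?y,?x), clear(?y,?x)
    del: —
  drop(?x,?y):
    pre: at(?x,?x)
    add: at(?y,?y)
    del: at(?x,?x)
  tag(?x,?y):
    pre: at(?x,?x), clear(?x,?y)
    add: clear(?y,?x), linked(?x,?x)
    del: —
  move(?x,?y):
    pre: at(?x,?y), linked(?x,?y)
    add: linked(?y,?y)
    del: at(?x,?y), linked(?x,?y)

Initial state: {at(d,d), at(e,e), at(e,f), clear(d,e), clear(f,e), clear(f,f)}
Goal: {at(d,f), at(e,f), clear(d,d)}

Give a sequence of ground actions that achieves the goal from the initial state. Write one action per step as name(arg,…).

1. drop(e,f)  →  {at(d,d), at(e,f), at(f,f), clear(d,e), clear(f,e), clear(f,f)}
2. tag(d,e)  →  {at(d,d), at(e,f), at(f,f), clear(d,e), clear(e,d), clear(f,e), clear(f,f), linked(d,d)}
3. bind(d,d)  →  {at(d,d), at(e,f), at(f,f), clear(d,d), clear(d,e), clear(e,d), clear(f,e), clear(f,f), linked(d,d)}
4. tag(f,f)  →  {at(d,d), at(e,f), at(f,f), clear(d,d), clear(d,e), clear(e,d), clear(f,e), clear(f,f), linked(d,d), linked(f,f)}
5. bind(f,d)  →  {at(d,d), at(d,f), at(e,f), at(f,f), clear(d,d), clear(d,e), clear(d,f), clear(e,d), clear(f,e), clear(f,f), linked(d,d), linked(f,f)}

drop(e,f); tag(d,e); bind(d,d); tag(f,f); bind(f,d)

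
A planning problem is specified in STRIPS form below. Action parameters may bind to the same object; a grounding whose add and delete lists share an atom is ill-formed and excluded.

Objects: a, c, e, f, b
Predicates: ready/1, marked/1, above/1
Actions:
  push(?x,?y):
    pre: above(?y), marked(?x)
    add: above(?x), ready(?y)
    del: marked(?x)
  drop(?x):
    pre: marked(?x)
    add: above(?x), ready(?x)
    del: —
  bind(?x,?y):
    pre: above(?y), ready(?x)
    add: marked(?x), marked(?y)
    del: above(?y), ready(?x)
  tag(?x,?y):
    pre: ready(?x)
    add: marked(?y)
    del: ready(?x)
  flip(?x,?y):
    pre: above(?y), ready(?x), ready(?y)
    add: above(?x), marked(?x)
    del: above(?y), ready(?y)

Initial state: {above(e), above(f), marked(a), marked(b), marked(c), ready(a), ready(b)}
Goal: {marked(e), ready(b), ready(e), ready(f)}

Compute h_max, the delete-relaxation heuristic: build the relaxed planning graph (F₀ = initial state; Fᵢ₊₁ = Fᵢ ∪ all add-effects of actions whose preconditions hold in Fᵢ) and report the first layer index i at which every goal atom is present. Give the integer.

1

F0 = init (7 atoms)
F1 = F0 ∪ {above(a), above(b), above(c), marked(e), marked(f), ready(c), ready(e), ready(f)}  (15 atoms)
goal ⊆ F1  ⇒  h_max = 1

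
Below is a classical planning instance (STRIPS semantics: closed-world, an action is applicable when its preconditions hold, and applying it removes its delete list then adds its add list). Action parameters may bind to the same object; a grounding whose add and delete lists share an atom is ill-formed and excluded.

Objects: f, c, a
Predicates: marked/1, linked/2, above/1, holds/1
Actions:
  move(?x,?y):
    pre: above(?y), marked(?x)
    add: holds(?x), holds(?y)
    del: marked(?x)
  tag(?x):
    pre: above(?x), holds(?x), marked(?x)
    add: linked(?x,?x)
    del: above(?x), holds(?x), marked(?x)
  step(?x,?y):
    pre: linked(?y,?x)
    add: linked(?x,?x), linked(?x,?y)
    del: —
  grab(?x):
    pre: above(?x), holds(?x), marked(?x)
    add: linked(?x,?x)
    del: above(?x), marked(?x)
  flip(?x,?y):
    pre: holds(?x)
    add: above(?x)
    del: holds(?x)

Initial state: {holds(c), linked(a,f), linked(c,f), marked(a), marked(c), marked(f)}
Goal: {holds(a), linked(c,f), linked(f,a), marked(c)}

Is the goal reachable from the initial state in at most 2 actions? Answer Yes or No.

No

1. step(f,a)  →  {holds(c), linked(a,f), linked(c,f), linked(f,a), linked(f,f), marked(a), marked(c), marked(f)}
2. flip(c,f)  →  {above(c), linked(a,f), linked(c,f), linked(f,a), linked(f,f), marked(a), marked(c), marked(f)}
3. move(a,c)  →  {above(c), holds(a), holds(c), linked(a,f), linked(c,f), linked(f,a), linked(f,f), marked(c), marked(f)}
optimal plan length = 3; 3 > 2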